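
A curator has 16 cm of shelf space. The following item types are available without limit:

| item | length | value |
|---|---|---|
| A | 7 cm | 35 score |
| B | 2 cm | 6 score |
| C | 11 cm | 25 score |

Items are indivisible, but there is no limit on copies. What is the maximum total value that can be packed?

76 score

Best value-per-unit is A at 35/7; filling with it alone gives 2×35 = 70.
Optimal mix: 2×A + 1×B → length 16, value 76.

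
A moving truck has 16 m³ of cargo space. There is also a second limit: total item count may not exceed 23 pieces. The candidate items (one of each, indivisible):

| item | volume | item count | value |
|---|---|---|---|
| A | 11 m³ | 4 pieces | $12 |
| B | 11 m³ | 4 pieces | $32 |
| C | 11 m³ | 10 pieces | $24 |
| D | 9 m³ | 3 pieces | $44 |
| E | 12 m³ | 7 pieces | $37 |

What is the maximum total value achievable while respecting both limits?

$44

Feasible sets respecting both limits:
- D: volume 9, item count 3, value 44
- E: volume 12, item count 7, value 37
- B: volume 11, item count 4, value 32
Best: $44.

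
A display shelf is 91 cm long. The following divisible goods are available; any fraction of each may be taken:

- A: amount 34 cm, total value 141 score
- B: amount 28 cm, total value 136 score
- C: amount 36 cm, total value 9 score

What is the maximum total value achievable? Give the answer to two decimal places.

284.25

Take in order of value per unit:
- B (136/28 per unit): all 28 → value 136, running total 136.00
- A (141/34 per unit): all 34 → value 141, running total 277.00
- C (9/36 per unit): 29 of 36 → value 29×9/36 = 7.2500, running total 284.25
Total 284.25.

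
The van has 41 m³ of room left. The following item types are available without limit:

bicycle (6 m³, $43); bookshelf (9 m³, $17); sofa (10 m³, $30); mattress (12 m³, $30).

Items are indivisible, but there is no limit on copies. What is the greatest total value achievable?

Best value-per-unit is bicycle at 43/6, and filling with it alone uses volume 6×6=36. No mix of the others beats 6×43 = 258.

$258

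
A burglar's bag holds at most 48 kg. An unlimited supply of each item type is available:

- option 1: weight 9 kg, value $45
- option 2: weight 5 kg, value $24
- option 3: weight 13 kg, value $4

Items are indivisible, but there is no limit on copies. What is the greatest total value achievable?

Best value-per-unit is option 1 at 45/9; filling with it alone gives 5×45 = 225.
Optimal mix: 2×option 1 + 6×option 2 → weight 48, value 234.

$234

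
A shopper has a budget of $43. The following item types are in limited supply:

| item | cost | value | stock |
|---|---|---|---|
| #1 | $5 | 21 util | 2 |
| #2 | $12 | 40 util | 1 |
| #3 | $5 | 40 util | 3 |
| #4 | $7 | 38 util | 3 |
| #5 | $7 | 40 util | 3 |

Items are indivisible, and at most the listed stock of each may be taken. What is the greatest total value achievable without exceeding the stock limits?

Best selections within cost 43 and stock limits:
- 3×#3 + 1×#4 + 3×#5: cost 43, value 278
- 3×#3 + 2×#4 + 2×#5: cost 43, value 276
- 3×#3 + 3×#4 + 1×#5: cost 43, value 274
- 1×#1 + 3×#3 + 3×#5: cost 41, value 261
Best: 278 util.

278 util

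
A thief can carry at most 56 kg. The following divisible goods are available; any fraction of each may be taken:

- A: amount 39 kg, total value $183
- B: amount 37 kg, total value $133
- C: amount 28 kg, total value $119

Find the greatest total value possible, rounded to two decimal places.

Take in order of value per unit:
- A (183/39 per unit): all 39 → value 183, running total 183.00
- C (119/28 per unit): 17 of 28 → value 17×119/28 = 72.2500, running total 255.25
Total 255.25.

255.25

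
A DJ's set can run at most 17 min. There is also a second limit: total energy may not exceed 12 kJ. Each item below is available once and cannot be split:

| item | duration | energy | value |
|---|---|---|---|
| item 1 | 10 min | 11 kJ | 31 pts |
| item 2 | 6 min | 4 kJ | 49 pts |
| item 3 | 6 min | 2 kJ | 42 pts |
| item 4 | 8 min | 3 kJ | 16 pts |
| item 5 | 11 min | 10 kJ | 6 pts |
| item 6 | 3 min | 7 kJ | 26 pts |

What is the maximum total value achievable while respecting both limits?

91 pts

Feasible sets respecting both limits:
- item 2+item 3: duration 12, energy 6, value 91
- item 3+item 4+item 6: duration 17, energy 12, value 84
- item 2+item 6: duration 9, energy 11, value 75
Best: 91 pts.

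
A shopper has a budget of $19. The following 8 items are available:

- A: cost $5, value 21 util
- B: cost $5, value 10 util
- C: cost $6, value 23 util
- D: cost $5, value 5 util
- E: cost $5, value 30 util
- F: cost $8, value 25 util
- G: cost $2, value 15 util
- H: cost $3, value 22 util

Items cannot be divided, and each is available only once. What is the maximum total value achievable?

Check high-value combinations within $19:
- A+C+E+H: cost 5+6+5+3=19, value 21+23+30+22=96
- E+F+G+H: cost 5+8+2+3=18, value 30+25+15+22=92
- C+E+G+H: cost 6+5+2+3=16, value 23+30+15+22=90
Best: 96 util.

96 util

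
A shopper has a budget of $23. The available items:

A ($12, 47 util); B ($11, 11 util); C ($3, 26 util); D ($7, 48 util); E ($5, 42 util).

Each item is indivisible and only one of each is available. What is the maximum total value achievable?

121 util

This is a 0/1 knapsack; check combinations near the capacity.
- A+C+D: cost 12+3+7=22, value 47+26+48=121
- C+D+E: cost 3+7+5=15, value 26+48+42=116
- A+C+E: cost 12+3+5=20, value 47+26+42=115
Best: 121 util.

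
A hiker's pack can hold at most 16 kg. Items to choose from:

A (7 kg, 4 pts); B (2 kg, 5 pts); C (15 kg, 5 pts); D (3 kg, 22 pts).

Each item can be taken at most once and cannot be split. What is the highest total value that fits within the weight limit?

31 pts

Check high-value combinations within 16 kg:
- A+B+D: weight 7+2+3=12, value 4+5+22=31
- B+D: weight 2+3=5, value 5+22=27
- A+D: weight 7+3=10, value 4+22=26
- D: weight 3, value 22
Best: 31 pts.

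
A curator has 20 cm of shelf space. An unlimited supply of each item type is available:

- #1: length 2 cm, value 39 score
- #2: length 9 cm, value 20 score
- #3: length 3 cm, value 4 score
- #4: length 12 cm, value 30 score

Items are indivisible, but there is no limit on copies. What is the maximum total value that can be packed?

Best value-per-unit is #1 at 39/2, and filling with it alone uses length 10×2=20. No mix of the others beats 10×39 = 390.

390 score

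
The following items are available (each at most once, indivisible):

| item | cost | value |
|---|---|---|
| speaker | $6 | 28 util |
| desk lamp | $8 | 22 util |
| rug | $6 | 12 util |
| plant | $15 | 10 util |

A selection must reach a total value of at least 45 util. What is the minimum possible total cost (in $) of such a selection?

Subsets with value ≥ 45, sorted by total cost:
- speaker+desk lamp: cost 14, value 50
- speaker+desk lamp+rug: cost 20, value 62
Minimum cost: 14 $.

14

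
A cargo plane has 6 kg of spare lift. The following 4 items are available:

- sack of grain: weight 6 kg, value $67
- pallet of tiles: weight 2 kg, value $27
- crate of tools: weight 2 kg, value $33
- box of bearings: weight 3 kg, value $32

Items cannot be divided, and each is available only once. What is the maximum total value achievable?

Check high-value combinations within 6 kg:
- sack of grain: weight 6, value 67
- crate of tools+box of bearings: weight 2+3=5, value 33+32=65
- pallet of tiles+crate of tools: weight 2+2=4, value 27+33=60
- pallet of tiles+box of bearings: weight 2+3=5, value 27+32=59
Best: $67.

$67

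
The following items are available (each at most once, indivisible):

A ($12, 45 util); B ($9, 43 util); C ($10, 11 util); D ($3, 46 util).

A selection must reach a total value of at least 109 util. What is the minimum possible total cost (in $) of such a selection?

24

Subsets with value ≥ 109, sorted by total cost:
- A+B+D: cost 24, value 134
- A+B+C+D: cost 34, value 145
Minimum cost: 24 $.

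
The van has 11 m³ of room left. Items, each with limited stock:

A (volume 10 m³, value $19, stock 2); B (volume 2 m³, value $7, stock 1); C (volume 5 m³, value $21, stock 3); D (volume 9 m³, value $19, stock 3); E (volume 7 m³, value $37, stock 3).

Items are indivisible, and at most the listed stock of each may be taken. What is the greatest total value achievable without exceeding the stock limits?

Top feasible selections:
- 1×B + 1×E: volume 9, value 44
- 2×C: volume 10, value 42
- 1×E: volume 7, value 37
- 1×B + 1×C: volume 7, value 28
Best: $44.

$44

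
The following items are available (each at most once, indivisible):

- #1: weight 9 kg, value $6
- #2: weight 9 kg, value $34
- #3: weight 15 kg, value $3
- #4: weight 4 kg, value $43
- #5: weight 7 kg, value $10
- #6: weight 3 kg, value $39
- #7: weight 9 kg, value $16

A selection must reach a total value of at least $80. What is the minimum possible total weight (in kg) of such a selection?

7

Subsets with value ≥ 80, sorted by total weight:
- #4+#6: weight 7, value 82
- #4+#5+#6: weight 14, value 92
- #2+#4+#6: weight 16, value 116
Minimum weight: 7 kg.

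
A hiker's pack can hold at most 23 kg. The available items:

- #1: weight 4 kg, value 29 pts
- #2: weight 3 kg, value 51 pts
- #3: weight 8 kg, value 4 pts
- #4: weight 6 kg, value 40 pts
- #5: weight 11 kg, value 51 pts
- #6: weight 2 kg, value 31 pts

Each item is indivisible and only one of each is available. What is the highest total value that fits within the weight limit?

173 pts

Check high-value combinations within 23 kg:
- #2+#4+#5+#6: weight 3+6+11+2=22, value 51+40+51+31=173
- #1+#2+#5+#6: weight 4+3+11+2=20, value 29+51+51+31=162
- #1+#2+#3+#4+#6: weight 4+3+8+6+2=23, value 29+51+4+40+31=155
- #1+#2+#4+#6: weight 4+3+6+2=15, value 29+51+40+31=151
Best: 173 pts.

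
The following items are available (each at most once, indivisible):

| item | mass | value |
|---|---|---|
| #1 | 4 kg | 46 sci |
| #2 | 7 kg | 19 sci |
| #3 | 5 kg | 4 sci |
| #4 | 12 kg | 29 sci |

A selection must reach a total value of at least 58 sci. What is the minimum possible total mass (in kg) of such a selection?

11

Subsets with value ≥ 58, sorted by total mass:
- #1+#2: mass 11, value 65
- #1+#4: mass 16, value 75
- #1+#2+#3: mass 16, value 69
Minimum mass: 11 kg.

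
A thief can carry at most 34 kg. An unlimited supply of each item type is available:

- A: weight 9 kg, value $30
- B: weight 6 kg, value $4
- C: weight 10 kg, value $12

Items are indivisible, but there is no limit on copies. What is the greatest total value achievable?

$94

Best value-per-unit is A at 30/9; filling with it alone gives 3×30 = 90.
Optimal mix: 3×A + 1×B → weight 33, value 94.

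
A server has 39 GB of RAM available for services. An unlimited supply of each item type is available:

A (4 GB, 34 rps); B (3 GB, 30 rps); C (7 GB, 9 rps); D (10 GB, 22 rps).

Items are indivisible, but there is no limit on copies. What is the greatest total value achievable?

Best value-per-unit is B at 30/3, and filling with it alone uses memory 13×3=39. No mix of the others beats 13×30 = 390.

390 rps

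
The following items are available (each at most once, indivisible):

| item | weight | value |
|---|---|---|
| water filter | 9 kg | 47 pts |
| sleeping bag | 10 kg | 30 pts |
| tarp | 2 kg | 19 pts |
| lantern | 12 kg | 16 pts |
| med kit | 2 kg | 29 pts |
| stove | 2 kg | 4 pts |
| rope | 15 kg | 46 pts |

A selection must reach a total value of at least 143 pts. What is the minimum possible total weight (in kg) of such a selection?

30

Subsets with value ≥ 143, sorted by total weight:
- water filter+tarp+med kit+stove+rope: weight 30, value 145
- water filter+sleeping bag+med kit+rope: weight 36, value 152
- water filter+sleeping bag+tarp+lantern+med kit+stove: weight 37, value 145
- water filter+sleeping bag+tarp+med kit+rope: weight 38, value 171
Minimum weight: 30 kg.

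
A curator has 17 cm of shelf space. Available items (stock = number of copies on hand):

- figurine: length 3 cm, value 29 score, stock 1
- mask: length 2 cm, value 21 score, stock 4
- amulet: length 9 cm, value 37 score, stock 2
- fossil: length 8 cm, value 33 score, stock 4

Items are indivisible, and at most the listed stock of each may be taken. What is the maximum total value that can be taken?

Top feasible selections:
- 1×figurine + 3×mask + 1×fossil: length 17, value 125
- 4×mask + 1×amulet: length 17, value 121
- 4×mask + 1×fossil: length 16, value 117
- 1×figurine + 4×mask: length 11, value 113
Best: 125 score.

125 score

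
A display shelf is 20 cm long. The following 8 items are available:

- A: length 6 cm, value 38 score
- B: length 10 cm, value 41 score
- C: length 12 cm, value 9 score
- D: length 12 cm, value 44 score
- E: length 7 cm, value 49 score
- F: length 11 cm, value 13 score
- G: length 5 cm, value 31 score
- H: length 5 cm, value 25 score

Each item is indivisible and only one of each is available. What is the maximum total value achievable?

Check high-value combinations within 20 cm:
- A+E+G: length 6+7+5=18, value 38+49+31=118
- A+E+H: length 6+7+5=18, value 38+49+25=112
- E+G+H: length 7+5+5=17, value 49+31+25=105
- B+G+H: length 10+5+5=20, value 41+31+25=97
Best: 118 score.

118 score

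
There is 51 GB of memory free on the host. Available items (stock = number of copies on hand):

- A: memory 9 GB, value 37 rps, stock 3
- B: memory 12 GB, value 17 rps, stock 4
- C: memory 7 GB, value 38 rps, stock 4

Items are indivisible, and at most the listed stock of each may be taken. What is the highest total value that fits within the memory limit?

Best selections within memory 51 and stock limits:
- 2×A + 4×C: memory 46, value 226
- 3×A + 3×C: memory 48, value 225
- 1×A + 1×B + 4×C: memory 49, value 206
- 2×A + 1×B + 3×C: memory 51, value 205
Best: 226 rps.

226 rps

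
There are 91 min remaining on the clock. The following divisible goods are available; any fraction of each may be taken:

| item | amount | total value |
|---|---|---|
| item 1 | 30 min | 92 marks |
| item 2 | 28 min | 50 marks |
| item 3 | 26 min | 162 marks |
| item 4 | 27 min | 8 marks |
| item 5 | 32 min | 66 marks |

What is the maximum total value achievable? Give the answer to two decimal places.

325.36

Take in order of value per unit:
- item 3 (162/26 per unit): all 26 → value 162, running total 162.00
- item 1 (92/30 per unit): all 30 → value 92, running total 254.00
- item 5 (66/32 per unit): all 32 → value 66, running total 320.00
- item 2 (50/28 per unit): 3 of 28 → value 3×50/28 = 5.3571, running total 325.36
Total 325.36.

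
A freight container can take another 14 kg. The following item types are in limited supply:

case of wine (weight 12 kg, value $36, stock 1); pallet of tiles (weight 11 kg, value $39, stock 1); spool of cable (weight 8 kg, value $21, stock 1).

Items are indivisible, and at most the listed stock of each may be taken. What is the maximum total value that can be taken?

Top feasible selections:
- 1×pallet of tiles: weight 11, value 39
- 1×case of wine: weight 12, value 36
Best: $39.

$39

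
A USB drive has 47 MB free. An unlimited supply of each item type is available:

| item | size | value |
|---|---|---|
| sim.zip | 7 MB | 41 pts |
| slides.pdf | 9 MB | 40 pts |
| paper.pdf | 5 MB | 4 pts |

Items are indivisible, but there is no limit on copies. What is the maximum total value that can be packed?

Best value-per-unit is sim.zip at 41/7; filling with it alone gives 6×41 = 246.
Optimal mix: 6×sim.zip + 1×paper.pdf → size 47, value 250.

250 pts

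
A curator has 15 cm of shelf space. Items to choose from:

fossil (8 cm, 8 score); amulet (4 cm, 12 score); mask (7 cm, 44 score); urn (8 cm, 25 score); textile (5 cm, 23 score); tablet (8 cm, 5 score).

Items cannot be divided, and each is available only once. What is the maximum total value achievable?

69 score

Check high-value combinations within 15 cm:
- mask+urn: length 7+8=15, value 44+25=69
- mask+textile: length 7+5=12, value 44+23=67
- amulet+mask: length 4+7=11, value 12+44=56
Best: 69 score.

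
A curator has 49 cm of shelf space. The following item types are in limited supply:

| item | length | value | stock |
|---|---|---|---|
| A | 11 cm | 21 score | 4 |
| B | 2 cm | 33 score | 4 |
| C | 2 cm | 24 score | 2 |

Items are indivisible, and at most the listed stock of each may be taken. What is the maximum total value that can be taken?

243 score

Top feasible selections:
- 3×A + 4×B + 2×C: length 45, value 243
- 2×A + 4×B + 2×C: length 34, value 222
- 3×A + 4×B + 1×C: length 43, value 219
- 3×A + 3×B + 2×C: length 43, value 210
Best: 243 score.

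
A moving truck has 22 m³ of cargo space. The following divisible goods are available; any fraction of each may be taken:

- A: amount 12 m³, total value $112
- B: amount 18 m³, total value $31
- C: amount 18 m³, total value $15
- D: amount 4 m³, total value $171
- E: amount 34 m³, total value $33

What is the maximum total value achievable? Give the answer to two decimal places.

Take in order of value per unit:
- D (171/4 per unit): all 4 → value 171, running total 171.00
- A (112/12 per unit): all 12 → value 112, running total 283.00
- B (31/18 per unit): 6 of 18 → value 6×31/18 = 10.3333, running total 293.33
Total 293.33.

293.33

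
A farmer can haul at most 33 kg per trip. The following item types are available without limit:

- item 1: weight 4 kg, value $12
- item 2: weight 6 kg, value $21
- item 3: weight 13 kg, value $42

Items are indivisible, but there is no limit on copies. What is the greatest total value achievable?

Best value-per-unit is item 2 at 21/6; filling with it alone gives 5×21 = 105.
Optimal mix: 2×item 1 + 4×item 2 → weight 32, value 108.

$108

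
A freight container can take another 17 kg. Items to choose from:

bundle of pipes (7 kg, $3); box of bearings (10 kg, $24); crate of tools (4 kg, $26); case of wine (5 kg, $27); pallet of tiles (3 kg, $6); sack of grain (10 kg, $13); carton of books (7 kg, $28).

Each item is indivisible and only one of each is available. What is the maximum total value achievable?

This is a 0/1 knapsack; check combinations near the capacity.
- crate of tools+case of wine+carton of books: weight 4+5+7=16, value 26+27+28=81
- case of wine+pallet of tiles+carton of books: weight 5+3+7=15, value 27+6+28=61
- crate of tools+pallet of tiles+carton of books: weight 4+3+7=14, value 26+6+28=60
- crate of tools+case of wine+pallet of tiles: weight 4+5+3=12, value 26+27+6=59
- bundle of pipes+crate of tools+case of wine: weight 7+4+5=16, value 3+26+27=56
Best: $81.

$81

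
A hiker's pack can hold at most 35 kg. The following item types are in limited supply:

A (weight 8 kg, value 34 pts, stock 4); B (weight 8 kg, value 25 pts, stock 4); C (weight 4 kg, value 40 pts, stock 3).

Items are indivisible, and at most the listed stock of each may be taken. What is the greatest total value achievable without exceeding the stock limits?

188 pts

Best selections within weight 35 and stock limits:
- 2×A + 3×C: weight 28, value 188
- 3×A + 2×C: weight 32, value 182
- 1×A + 1×B + 3×C: weight 28, value 179
- 2×A + 1×B + 2×C: weight 32, value 173
Best: 188 pts.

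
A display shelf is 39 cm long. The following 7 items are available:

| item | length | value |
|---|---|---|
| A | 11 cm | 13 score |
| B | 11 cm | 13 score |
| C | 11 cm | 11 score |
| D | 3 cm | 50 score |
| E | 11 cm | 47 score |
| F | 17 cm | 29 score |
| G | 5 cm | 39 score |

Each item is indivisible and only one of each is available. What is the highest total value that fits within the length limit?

This is a 0/1 knapsack; check combinations near the capacity.
- D+E+F+G: length 3+11+17+5=36, value 50+47+29+39=165
- A+D+E+G: length 11+3+11+5=30, value 13+50+47+39=149
- B+D+E+G: length 11+3+11+5=30, value 13+50+47+39=149
Best: 165 score.

165 score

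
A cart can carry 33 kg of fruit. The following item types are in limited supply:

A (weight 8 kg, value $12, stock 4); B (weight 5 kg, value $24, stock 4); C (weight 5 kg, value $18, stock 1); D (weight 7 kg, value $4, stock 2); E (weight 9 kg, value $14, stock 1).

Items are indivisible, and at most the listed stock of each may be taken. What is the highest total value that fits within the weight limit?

$126

Best selections within weight 33 and stock limits:
- 1×A + 4×B + 1×C: weight 33, value 126
- 4×B + 1×C + 1×D: weight 32, value 118
- 4×B + 1×C: weight 25, value 114
- 4×B + 1×E: weight 29, value 110
Best: $126.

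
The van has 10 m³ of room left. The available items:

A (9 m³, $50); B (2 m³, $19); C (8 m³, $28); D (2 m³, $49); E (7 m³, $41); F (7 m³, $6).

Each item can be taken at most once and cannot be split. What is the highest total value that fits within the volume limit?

$90

Check high-value combinations within 10 m³:
- D+E: volume 2+7=9, value 49+41=90
- C+D: volume 8+2=10, value 28+49=77
- B+D: volume 2+2=4, value 19+49=68
- B+E: volume 2+7=9, value 19+41=60
- D+F: volume 2+7=9, value 49+6=55
Best: $90.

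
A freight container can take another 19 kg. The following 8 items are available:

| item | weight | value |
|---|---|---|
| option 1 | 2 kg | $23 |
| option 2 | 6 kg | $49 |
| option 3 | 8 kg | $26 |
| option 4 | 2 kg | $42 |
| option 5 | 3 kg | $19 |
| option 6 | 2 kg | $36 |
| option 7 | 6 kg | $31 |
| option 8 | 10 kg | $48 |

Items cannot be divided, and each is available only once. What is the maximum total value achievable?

$181

Check high-value combinations within 19 kg:
- option 1+option 2+option 4+option 6+option 7: weight 2+6+2+2+6=18, value 23+49+42+36+31=181
- option 2+option 4+option 5+option 6+option 7: weight 6+2+3+2+6=19, value 49+42+19+36+31=177
- option 1+option 2+option 4+option 5+option 6: weight 2+6+2+3+2=15, value 23+49+42+19+36=169
- option 1+option 4+option 5+option 6+option 8: weight 2+2+3+2+10=19, value 23+42+19+36+48=168
- option 1+option 2+option 4+option 5+option 7: weight 2+6+2+3+6=19, value 23+49+42+19+31=164
Best: $181.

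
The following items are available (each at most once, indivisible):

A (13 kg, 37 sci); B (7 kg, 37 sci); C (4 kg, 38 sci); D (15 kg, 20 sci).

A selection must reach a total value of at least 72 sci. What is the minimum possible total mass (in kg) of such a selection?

Subsets with value ≥ 72, sorted by total mass:
- B+C: mass 11, value 75
- A+C: mass 17, value 75
Minimum mass: 11 kg.

11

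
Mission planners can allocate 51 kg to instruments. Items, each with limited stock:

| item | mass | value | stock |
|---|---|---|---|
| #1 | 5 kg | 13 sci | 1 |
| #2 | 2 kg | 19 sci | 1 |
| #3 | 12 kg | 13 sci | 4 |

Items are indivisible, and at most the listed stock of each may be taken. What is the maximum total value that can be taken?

71 sci

Top feasible selections:
- 1×#1 + 1×#2 + 3×#3: mass 43, value 71
- 1×#2 + 4×#3: mass 50, value 71
Best: 71 sci.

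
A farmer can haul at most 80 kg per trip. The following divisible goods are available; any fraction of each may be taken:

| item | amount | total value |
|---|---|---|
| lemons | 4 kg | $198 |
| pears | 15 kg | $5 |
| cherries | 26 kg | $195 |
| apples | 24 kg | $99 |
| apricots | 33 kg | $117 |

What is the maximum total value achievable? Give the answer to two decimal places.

584.18

Take in order of value per unit:
- lemons (198/4 per unit): all 4 → value 198, running total 198.00
- cherries (195/26 per unit): all 26 → value 195, running total 393.00
- apples (99/24 per unit): all 24 → value 99, running total 492.00
- apricots (117/33 per unit): 26 of 33 → value 26×117/33 = 92.1818, running total 584.18
Total 584.18.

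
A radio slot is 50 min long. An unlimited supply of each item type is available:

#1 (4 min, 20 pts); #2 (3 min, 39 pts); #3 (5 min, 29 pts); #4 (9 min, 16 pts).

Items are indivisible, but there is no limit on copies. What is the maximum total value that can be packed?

Best value-per-unit is #2 at 39/3, and filling with it alone uses duration 16×3=48. No mix of the others beats 16×39 = 624.

624 pts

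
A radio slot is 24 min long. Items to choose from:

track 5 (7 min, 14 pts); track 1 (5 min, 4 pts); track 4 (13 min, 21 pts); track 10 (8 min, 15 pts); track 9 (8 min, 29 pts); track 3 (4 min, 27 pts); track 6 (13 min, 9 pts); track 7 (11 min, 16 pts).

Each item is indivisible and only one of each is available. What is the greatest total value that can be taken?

Check high-value combinations within 24 min:
- track 5+track 1+track 9+track 3: duration 7+5+8+4=24, value 14+4+29+27=74
- track 9+track 3+track 7: duration 8+4+11=23, value 29+27+16=72
- track 10+track 9+track 3: duration 8+8+4=20, value 15+29+27=71
- track 5+track 9+track 3: duration 7+8+4=19, value 14+29+27=70
- track 5+track 4+track 3: duration 7+13+4=24, value 14+21+27=62
Best: 74 pts.

74 pts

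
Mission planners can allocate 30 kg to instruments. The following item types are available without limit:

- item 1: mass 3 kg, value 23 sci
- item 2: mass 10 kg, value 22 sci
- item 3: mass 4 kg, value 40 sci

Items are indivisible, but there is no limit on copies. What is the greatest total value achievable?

286 sci

Best value-per-unit is item 3 at 40/4; filling with it alone gives 7×40 = 280.
Optimal mix: 2×item 1 + 6×item 3 → mass 30, value 286.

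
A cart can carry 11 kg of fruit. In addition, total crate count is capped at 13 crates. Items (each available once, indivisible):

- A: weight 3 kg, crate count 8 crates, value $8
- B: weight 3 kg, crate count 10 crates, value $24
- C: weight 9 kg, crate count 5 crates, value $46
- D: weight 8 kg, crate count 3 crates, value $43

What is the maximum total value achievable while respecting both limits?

$67

Feasible sets respecting both limits:
- B+D: weight 11, crate count 13, value 67
- A+D: weight 11, crate count 11, value 51
- C: weight 9, crate count 5, value 46
- D: weight 8, crate count 3, value 43
Best: $67.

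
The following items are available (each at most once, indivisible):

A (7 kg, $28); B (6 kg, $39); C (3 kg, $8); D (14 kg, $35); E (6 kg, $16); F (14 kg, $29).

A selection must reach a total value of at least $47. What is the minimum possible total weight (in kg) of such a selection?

Subsets with value ≥ 47, sorted by total weight:
- B+C: weight 9, value 47
- B+E: weight 12, value 55
Minimum weight: 9 kg.

9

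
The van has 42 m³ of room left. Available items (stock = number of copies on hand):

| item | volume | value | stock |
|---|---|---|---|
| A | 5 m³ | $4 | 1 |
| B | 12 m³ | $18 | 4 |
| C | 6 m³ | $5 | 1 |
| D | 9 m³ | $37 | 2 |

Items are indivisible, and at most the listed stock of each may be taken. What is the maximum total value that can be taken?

$110

Top feasible selections:
- 2×B + 2×D: volume 42, value 110
- 1×A + 1×B + 1×C + 2×D: volume 41, value 101
- 1×B + 1×C + 2×D: volume 36, value 97
Best: $110.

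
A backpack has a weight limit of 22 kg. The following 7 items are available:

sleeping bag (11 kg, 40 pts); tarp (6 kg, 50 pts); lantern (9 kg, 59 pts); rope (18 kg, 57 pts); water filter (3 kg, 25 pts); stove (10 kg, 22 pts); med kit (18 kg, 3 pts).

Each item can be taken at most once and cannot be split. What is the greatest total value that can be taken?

134 pts

Check high-value combinations within 22 kg:
- tarp+lantern+water filter: weight 6+9+3=18, value 50+59+25=134
- sleeping bag+tarp+water filter: weight 11+6+3=20, value 40+50+25=115
- tarp+lantern: weight 6+9=15, value 50+59=109
Best: 134 pts.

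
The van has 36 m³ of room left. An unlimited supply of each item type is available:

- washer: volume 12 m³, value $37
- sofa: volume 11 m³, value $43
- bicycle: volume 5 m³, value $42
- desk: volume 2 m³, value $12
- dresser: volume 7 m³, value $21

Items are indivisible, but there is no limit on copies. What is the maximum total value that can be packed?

Best value-per-unit is bicycle at 42/5, and filling with it alone uses volume 7×5=35. No mix of the others beats 7×42 = 294.

$294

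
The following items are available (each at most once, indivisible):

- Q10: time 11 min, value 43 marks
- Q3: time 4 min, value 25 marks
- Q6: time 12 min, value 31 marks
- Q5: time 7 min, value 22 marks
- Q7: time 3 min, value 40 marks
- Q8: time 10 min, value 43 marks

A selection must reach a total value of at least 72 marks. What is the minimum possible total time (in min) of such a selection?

13

Subsets with value ≥ 72, sorted by total time:
- Q7+Q8: time 13, value 83
- Q3+Q5+Q7: time 14, value 87
Minimum time: 13 min.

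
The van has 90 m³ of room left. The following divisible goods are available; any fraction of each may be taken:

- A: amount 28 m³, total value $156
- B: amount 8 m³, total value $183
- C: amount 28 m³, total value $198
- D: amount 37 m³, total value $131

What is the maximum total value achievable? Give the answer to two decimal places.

629.05

Take in order of value per unit:
- B (183/8 per unit): all 8 → value 183, running total 183.00
- C (198/28 per unit): all 28 → value 198, running total 381.00
- A (156/28 per unit): all 28 → value 156, running total 537.00
- D (131/37 per unit): 26 of 37 → value 26×131/37 = 92.0541, running total 629.05
Total 629.05.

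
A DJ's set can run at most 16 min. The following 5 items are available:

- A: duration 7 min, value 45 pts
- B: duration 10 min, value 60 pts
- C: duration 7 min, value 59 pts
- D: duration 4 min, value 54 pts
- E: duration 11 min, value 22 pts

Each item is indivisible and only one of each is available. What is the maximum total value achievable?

114 pts

Check high-value combinations within 16 min:
- B+D: duration 10+4=14, value 60+54=114
- C+D: duration 7+4=11, value 59+54=113
- A+C: duration 7+7=14, value 45+59=104
- A+D: duration 7+4=11, value 45+54=99
Best: 114 pts.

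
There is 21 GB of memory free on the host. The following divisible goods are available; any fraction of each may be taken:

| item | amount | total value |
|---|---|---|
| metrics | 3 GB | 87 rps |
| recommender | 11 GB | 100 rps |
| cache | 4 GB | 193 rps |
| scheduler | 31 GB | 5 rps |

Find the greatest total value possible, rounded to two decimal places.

Take in order of value per unit:
- cache (193/4 per unit): all 4 → value 193, running total 193.00
- metrics (87/3 per unit): all 3 → value 87, running total 280.00
- recommender (100/11 per unit): all 11 → value 100, running total 380.00
- scheduler (5/31 per unit): 3 of 31 → value 3×5/31 = 0.4839, running total 380.48
Total 380.48.

380.48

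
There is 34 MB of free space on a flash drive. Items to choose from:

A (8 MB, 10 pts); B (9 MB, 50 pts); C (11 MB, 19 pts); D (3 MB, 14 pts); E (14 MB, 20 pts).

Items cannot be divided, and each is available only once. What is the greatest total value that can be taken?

Check high-value combinations within 34 MB:
- A+B+D+E: size 8+9+3+14=34, value 10+50+14+20=94
- A+B+C+D: size 8+9+11+3=31, value 10+50+19+14=93
- B+C+E: size 9+11+14=34, value 50+19+20=89
- B+D+E: size 9+3+14=26, value 50+14+20=84
Best: 94 pts.

94 pts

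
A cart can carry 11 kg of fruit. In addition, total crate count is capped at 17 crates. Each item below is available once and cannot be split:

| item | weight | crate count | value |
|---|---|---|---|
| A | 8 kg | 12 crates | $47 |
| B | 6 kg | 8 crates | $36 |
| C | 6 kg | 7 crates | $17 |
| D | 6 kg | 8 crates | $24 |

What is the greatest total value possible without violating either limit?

$47

Feasible sets respecting both limits:
- A: weight 8, crate count 12, value 47
- B: weight 6, crate count 8, value 36
- D: weight 6, crate count 8, value 24
Best: $47.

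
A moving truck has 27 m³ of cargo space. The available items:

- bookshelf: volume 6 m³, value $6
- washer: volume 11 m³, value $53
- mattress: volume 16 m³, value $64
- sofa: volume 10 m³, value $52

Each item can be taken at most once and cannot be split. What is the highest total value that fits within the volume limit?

$117

Check high-value combinations within 27 m³:
- washer+mattress: volume 11+16=27, value 53+64=117
- mattress+sofa: volume 16+10=26, value 64+52=116
- bookshelf+washer+sofa: volume 6+11+10=27, value 6+53+52=111
- washer+sofa: volume 11+10=21, value 53+52=105
- bookshelf+mattress: volume 6+16=22, value 6+64=70
Best: $117.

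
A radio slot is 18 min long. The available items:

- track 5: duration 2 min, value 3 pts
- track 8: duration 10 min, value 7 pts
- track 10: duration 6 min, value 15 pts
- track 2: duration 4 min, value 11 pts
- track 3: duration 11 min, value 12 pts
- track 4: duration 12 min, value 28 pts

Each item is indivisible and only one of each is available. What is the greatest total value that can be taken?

Check high-value combinations within 18 min:
- track 10+track 4: duration 6+12=18, value 15+28=43
- track 5+track 2+track 4: duration 2+4+12=18, value 3+11+28=42
- track 2+track 4: duration 4+12=16, value 11+28=39
Best: 43 pts.

43 pts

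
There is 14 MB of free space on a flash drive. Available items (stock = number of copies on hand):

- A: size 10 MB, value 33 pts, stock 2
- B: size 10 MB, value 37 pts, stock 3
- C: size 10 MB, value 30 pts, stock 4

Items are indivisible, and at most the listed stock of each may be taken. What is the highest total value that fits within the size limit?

37 pts

Best selections within size 14 and stock limits:
- 1×B: size 10, value 37
- 1×A: size 10, value 33
Best: 37 pts.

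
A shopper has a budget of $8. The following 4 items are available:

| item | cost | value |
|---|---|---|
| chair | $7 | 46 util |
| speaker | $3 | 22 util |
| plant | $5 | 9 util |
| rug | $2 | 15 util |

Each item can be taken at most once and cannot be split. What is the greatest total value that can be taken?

46 util

This is a 0/1 knapsack; check combinations near the capacity.
- chair: cost 7, value 46
- speaker+rug: cost 3+2=5, value 22+15=37
- speaker+plant: cost 3+5=8, value 22+9=31
- plant+rug: cost 5+2=7, value 9+15=24
Best: 46 util.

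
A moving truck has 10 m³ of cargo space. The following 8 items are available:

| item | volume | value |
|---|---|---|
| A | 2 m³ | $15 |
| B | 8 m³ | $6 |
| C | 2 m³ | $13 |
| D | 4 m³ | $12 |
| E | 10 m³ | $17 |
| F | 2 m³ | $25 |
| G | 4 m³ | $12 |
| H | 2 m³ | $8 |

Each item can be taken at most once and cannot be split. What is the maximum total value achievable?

This is a 0/1 knapsack; check combinations near the capacity.
- A+C+D+F: volume 2+2+4+2=10, value 15+13+12+25=65
- A+C+F+G: volume 2+2+2+4=10, value 15+13+25+12=65
- A+C+F+H: volume 2+2+2+2=8, value 15+13+25+8=61
- A+D+F+H: volume 2+4+2+2=10, value 15+12+25+8=60
Best: $65.

$65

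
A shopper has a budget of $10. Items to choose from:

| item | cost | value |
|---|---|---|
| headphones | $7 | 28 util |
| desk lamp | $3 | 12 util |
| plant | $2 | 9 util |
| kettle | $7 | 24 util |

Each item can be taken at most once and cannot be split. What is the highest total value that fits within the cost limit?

Check high-value combinations within $10:
- headphones+desk lamp: cost 7+3=10, value 28+12=40
- headphones+plant: cost 7+2=9, value 28+9=37
- desk lamp+kettle: cost 3+7=10, value 12+24=36
- plant+kettle: cost 2+7=9, value 9+24=33
- headphones: cost 7, value 28
Best: 40 util.

40 util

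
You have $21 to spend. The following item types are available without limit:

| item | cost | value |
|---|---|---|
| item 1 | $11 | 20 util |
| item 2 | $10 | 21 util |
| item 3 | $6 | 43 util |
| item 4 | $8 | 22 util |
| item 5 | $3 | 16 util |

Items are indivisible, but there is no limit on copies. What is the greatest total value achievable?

Best value-per-unit is item 3 at 43/6; filling with it alone gives 3×43 = 129.
Optimal mix: 3×item 3 + 1×item 5 → cost 21, value 145.

145 util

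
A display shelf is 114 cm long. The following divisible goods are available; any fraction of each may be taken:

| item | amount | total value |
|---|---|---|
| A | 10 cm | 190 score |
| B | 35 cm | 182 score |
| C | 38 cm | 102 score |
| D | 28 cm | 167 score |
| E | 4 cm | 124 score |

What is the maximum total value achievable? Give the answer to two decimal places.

762.32

Take in order of value per unit:
- E (124/4 per unit): all 4 → value 124, running total 124.00
- A (190/10 per unit): all 10 → value 190, running total 314.00
- D (167/28 per unit): all 28 → value 167, running total 481.00
- B (182/35 per unit): all 35 → value 182, running total 663.00
- C (102/38 per unit): 37 of 38 → value 37×102/38 = 99.3158, running total 762.32
Total 762.32.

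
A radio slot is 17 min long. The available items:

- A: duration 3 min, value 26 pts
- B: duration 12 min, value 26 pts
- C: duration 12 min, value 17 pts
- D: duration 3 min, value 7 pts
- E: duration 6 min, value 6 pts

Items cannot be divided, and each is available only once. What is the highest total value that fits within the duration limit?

Check high-value combinations within 17 min:
- A+B: duration 3+12=15, value 26+26=52
- A+C: duration 3+12=15, value 26+17=43
- A+D+E: duration 3+3+6=12, value 26+7+6=39
- A+D: duration 3+3=6, value 26+7=33
- B+D: duration 12+3=15, value 26+7=33
Best: 52 pts.

52 pts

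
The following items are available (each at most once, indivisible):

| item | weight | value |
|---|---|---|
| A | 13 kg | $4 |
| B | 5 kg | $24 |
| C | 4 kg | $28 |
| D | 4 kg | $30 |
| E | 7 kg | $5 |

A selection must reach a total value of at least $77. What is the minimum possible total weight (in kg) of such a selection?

13

Subsets with value ≥ 77, sorted by total weight:
- B+C+D: weight 13, value 82
- B+C+D+E: weight 20, value 87
- A+B+C+D: weight 26, value 86
- A+B+C+D+E: weight 33, value 91
Minimum weight: 13 kg.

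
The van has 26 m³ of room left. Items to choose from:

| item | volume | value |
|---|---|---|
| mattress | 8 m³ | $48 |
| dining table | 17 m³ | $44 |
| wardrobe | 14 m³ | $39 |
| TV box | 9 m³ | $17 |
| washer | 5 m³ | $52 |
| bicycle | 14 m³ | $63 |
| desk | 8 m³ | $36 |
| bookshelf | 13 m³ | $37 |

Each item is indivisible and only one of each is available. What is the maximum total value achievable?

This is a 0/1 knapsack; check combinations near the capacity.
- mattress+washer+bookshelf: volume 8+5+13=26, value 48+52+37=137
- mattress+washer+desk: volume 8+5+8=21, value 48+52+36=136
- washer+desk+bookshelf: volume 5+8+13=26, value 52+36+37=125
- mattress+TV box+washer: volume 8+9+5=22, value 48+17+52=117
Best: $137.

$137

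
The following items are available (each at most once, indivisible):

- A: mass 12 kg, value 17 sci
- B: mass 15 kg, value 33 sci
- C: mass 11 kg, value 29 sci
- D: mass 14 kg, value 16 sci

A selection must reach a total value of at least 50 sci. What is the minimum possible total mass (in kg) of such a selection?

26

Subsets with value ≥ 50, sorted by total mass:
- B+C: mass 26, value 62
- A+B: mass 27, value 50
- A+C+D: mass 37, value 62
- A+B+C: mass 38, value 79
Minimum mass: 26 kg.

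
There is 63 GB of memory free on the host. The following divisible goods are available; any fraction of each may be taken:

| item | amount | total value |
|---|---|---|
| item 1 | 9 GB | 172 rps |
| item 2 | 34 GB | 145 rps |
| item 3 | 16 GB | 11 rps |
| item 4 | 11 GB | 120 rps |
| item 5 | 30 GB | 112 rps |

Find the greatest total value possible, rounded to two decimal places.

470.60

Take in order of value per unit:
- item 1 (172/9 per unit): all 9 → value 172, running total 172.00
- item 4 (120/11 per unit): all 11 → value 120, running total 292.00
- item 2 (145/34 per unit): all 34 → value 145, running total 437.00
- item 5 (112/30 per unit): 9 of 30 → value 9×112/30 = 33.6000, running total 470.60
Total 470.60.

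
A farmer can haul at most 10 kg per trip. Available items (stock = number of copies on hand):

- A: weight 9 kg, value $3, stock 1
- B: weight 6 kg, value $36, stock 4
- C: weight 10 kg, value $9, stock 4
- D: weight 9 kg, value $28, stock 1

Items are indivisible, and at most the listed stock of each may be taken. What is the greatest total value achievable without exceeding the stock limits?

$36

Best selections within weight 10 and stock limits:
- 1×B: weight 6, value 36
- 1×D: weight 9, value 28
Best: $36.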